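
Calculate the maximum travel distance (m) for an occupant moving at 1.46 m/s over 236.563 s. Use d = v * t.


d = 1.46 * 236.563 = 345.38 m

345.38 m


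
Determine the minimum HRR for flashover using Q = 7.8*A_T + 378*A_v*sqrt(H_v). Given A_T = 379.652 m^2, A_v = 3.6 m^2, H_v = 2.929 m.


7.8*A_T = 2961.3
sqrt(H_v) = 1.7114
378*A_v*sqrt(H_v) = 2328.9
Q = 2961.3 + 2328.9 = 5290.2 kW

5290.2 kW


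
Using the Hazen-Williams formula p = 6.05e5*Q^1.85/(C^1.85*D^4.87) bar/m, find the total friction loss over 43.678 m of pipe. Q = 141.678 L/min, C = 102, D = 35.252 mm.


Q^1.85 = 9547.9
C^1.85 = 5198.9
D^4.87 = 3.4260e+07
p/m = 0.032432 bar/m
p_total = 0.032432 * 43.678 = 1.4166 bar

1.4166 bar


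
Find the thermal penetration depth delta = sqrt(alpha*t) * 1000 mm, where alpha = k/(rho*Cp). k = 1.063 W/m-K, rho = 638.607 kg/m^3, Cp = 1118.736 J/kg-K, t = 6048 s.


alpha = 1.063 / (638.607 * 1118.736) = 1.4879e-06 m^2/s
alpha * t = 0.0089988
delta = sqrt(0.0089988) * 1000 = 94.862 mm

94.862 mm


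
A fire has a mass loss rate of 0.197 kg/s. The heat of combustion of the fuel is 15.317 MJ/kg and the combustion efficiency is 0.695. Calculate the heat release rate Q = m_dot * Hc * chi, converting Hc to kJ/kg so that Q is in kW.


Hc = 15.317 MJ/kg = 15.317 * 1000 kJ/kg = 15317 kJ/kg
Q = 0.197 kg/s * 15317 kJ/kg * 0.695 = 2097.1 kW

2097.1 kW


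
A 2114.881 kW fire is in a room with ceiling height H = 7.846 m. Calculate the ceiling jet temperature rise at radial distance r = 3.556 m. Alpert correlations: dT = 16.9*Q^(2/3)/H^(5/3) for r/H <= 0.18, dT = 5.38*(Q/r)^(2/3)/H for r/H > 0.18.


r/H = 3.556 / 7.846 = 0.45322
r/H > 0.18, so dT = 5.38*(Q/r)^(2/3)/H
Q/r = 594.74
(Q/r)^(2/3) = 70.721
dT = 5.38 * 70.721 / 7.846 = 48.493 K

48.493 K


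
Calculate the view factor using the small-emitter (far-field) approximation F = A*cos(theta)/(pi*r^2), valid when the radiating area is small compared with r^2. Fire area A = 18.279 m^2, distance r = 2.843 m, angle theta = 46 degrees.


cos(46 deg) = 0.69466
pi*r^2 = 25.392
F = 18.279 * 0.69466 / 25.392 = 0.50006

0.50006


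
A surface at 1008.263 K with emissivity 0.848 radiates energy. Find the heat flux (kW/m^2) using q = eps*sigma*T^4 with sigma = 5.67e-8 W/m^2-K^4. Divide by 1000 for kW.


T^4 = 1.0335e+12
q = 0.848 * 5.67e-8 * 1.0335e+12 / 1000 = 49.691 kW/m^2

49.691 kW/m^2


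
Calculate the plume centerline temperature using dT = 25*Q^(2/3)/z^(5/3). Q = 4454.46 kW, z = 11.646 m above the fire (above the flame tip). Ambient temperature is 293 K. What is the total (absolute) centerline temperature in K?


Q^(2/3) = 270.73
z^(5/3) = 59.836
dT = 25 * 270.73 / 59.836 = 113.11 K
T = 293 + 113.11 = 406.11 K

406.11 K


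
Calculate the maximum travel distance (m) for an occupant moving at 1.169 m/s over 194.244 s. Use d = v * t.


d = 1.169 * 194.244 = 227.07 m

227.07 m


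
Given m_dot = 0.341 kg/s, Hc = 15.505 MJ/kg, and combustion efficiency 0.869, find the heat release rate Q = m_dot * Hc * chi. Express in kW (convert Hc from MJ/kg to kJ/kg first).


Hc = 15.505 MJ/kg = 15.505 * 1000 kJ/kg = 15505 kJ/kg
Q = 0.341 kg/s * 15505 kJ/kg * 0.869 = 4594.6 kW

4594.6 kW


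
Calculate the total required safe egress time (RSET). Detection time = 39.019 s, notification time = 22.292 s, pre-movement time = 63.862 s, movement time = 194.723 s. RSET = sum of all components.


Total = 39.019 + 22.292 + 63.862 + 194.723 = 319.896 s

319.896 s


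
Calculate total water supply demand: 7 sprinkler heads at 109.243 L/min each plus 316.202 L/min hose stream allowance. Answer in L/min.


Sprinkler demand = 7 * 109.243 = 764.701 L/min
Total = 764.701 + 316.202 = 1080.903 L/min

1080.903 L/min


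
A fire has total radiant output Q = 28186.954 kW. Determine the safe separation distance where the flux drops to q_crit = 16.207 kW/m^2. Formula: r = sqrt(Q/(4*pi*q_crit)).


4*pi*q_crit = 203.66
Q/(4*pi*q_crit) = 138.40
r = sqrt(138.40) = 11.764 m

11.764 m


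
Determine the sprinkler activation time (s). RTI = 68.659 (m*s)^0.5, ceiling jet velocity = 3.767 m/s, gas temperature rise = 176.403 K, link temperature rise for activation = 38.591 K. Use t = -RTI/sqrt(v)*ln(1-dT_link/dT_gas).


dT_link/dT_gas = 0.21877
ln(1 - 0.21877) = -0.24688
t = -68.659 / sqrt(3.767) * -0.24688 = 8.7335 s

8.7335 s


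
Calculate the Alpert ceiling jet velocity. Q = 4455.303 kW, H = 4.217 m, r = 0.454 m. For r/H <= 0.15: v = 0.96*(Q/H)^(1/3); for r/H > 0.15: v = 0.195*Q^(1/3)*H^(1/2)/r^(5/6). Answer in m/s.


r/H = 0.454 / 4.217 = 0.10766
r/H <= 0.15, so v = 0.96*(Q/H)^(1/3)
Q/H = 1056.5
(Q/H)^(1/3) = 10.185
v = 0.96 * 10.185 = 9.7775 m/s

9.7775 m/s


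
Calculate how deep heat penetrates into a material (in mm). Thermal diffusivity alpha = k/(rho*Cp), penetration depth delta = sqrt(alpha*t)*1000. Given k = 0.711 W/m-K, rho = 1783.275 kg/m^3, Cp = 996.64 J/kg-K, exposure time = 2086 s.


alpha = 0.711 / (1783.275 * 996.64) = 4.0005e-07 m^2/s
alpha * t = 0.00083450
delta = sqrt(0.00083450) * 1000 = 28.888 mm

28.888 mm


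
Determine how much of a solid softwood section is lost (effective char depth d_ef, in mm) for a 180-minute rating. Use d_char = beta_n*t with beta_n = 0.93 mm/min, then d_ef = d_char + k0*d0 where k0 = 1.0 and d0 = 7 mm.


d_char = 0.93 * 180 = 167.4 mm
d_ef = 167.4 + 1.0*7 = 174.4 mm

174.4 mm


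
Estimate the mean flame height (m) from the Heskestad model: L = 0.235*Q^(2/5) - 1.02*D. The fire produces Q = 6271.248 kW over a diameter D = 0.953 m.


Q^(2/5) = 33.033
0.235 * Q^(2/5) = 7.7626
1.02 * D = 0.97206
L = 6.7906 m

6.7906 m


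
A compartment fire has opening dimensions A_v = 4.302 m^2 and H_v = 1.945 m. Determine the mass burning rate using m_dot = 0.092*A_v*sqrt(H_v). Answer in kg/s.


sqrt(H_v) = 1.3946
m_dot = 0.092 * 4.302 * 1.3946 = 0.55197 kg/s

0.55197 kg/s


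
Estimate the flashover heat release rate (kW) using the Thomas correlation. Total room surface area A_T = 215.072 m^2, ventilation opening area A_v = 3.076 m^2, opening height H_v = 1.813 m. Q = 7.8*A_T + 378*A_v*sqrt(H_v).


7.8*A_T = 1677.6
sqrt(H_v) = 1.3465
378*A_v*sqrt(H_v) = 1565.6
Q = 1677.6 + 1565.6 = 3243.1 kW

3243.1 kW


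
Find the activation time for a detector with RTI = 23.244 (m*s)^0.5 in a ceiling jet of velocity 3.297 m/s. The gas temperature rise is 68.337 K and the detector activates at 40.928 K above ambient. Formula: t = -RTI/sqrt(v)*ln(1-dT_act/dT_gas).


dT_act/dT_gas = 0.59891
ln(1 - 0.59891) = -0.91358
t = -23.244 / sqrt(3.297) * -0.91358 = 11.695 s

11.695 s


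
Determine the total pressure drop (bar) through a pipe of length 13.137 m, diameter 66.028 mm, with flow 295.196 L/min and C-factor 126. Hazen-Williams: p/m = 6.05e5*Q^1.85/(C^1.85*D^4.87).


Q^1.85 = 37128
C^1.85 = 7685.7
D^4.87 = 7.2791e+08
p/m = 0.0040151 bar/m
p_total = 0.0040151 * 13.137 = 0.052747 bar

0.052747 bar


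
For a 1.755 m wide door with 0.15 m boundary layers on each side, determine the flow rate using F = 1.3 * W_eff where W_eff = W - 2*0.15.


W_eff = 1.755 - 0.30 = 1.455 m
F = 1.3 * 1.455 = 1.8915 persons/s

1.8915 persons/s


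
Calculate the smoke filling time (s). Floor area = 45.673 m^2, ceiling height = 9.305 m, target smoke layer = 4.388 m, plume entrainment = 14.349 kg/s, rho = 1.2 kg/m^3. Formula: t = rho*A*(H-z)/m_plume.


H - z = 4.917 m
t = 1.2 * 45.673 * 4.917 / 14.349 = 18.781 s

18.781 s


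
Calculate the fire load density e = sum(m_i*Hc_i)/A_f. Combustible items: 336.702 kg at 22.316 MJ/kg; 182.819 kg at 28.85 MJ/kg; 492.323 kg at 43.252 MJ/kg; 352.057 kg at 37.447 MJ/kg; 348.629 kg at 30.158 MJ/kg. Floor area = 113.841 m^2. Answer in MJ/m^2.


Total energy = 336.702*22.316 + 182.819*28.85 + 492.323*43.252 + 352.057*37.447 + 348.629*30.158
= 7513.842 + 5274.328 + 21293.95 + 13183.48 + 10513.95
= 57779.56 MJ
e = 57779.56 / 113.841 = 507.55 MJ/m^2

507.55 MJ/m^2


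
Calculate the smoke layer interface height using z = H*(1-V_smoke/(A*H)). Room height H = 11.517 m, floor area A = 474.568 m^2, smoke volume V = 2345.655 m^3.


V/(A*H) = 0.42917
1 - 0.42917 = 0.57083
z = 11.517 * 0.57083 = 6.5743 m

6.5743 m


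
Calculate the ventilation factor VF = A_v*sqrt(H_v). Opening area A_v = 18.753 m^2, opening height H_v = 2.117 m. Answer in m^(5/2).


sqrt(H_v) = 1.4550
VF = 18.753 * 1.4550 = 27.285 m^(5/2)

27.285 m^(5/2)


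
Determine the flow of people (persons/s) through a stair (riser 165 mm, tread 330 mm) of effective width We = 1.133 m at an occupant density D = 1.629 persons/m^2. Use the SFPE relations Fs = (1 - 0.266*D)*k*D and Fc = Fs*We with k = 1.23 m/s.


1 - 0.266*D = 1 - 0.266*1.629 = 0.56669
Fs = 0.56669 * 1.23 * 1.629 = 1.1355 persons/(s*m)
Fc = 1.1355 * 1.133 = 1.2865 persons/s

1.2865 persons/s


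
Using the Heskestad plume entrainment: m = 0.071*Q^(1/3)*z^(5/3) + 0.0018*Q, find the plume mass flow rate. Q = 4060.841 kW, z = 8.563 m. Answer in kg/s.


Q^(1/3) = 15.954
z^(5/3) = 35.841
First term = 0.071 * 15.954 * 35.841 = 40.598
Second term = 0.0018 * 4060.841 = 7.3095
m = 47.908 kg/s

47.908 kg/s


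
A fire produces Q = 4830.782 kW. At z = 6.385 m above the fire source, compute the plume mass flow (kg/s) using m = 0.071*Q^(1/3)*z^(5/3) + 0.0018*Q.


Q^(1/3) = 16.905
z^(5/3) = 21.975
First term = 0.071 * 16.905 * 21.975 = 26.375
Second term = 0.0018 * 4830.782 = 8.6954
m = 35.071 kg/s

35.071 kg/s


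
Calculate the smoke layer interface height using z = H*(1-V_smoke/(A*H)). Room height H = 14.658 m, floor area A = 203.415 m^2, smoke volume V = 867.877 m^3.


V/(A*H) = 0.29107
1 - 0.29107 = 0.70893
z = 14.658 * 0.70893 = 10.391 m

10.391 m


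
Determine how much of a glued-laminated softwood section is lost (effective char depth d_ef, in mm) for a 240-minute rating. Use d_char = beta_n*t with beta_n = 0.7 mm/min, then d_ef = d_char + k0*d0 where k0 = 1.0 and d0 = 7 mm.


d_char = 0.7 * 240 = 168 mm
d_ef = 168 + 1.0*7 = 175 mm

175 mm


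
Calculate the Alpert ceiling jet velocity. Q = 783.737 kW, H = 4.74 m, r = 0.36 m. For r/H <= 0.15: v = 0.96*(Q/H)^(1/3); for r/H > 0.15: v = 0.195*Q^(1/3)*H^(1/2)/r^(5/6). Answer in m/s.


r/H = 0.36 / 4.74 = 0.075949
r/H <= 0.15, so v = 0.96*(Q/H)^(1/3)
Q/H = 165.35
(Q/H)^(1/3) = 5.4886
v = 0.96 * 5.4886 = 5.2691 m/s

5.2691 m/s


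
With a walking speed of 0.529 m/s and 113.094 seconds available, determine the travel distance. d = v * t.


d = 0.529 * 113.094 = 59.827 m

59.827 m


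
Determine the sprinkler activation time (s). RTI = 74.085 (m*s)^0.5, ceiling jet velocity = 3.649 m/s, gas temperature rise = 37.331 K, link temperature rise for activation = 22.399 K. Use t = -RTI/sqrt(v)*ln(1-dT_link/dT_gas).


dT_link/dT_gas = 0.60001
ln(1 - 0.60001) = -0.91632
t = -74.085 / sqrt(3.649) * -0.91632 = 35.538 s

35.538 s


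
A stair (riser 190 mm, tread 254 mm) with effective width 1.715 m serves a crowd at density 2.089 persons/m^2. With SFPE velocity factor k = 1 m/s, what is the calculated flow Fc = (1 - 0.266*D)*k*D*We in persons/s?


1 - 0.266*D = 1 - 0.266*2.089 = 0.44433
Fs = 0.44433 * 1 * 2.089 = 0.92820 persons/(s*m)
Fc = 0.92820 * 1.715 = 1.5919 persons/s

1.5919 persons/s


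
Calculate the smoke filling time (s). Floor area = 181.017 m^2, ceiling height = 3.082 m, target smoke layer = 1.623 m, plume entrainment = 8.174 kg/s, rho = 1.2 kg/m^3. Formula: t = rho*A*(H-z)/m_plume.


H - z = 1.459 m
t = 1.2 * 181.017 * 1.459 / 8.174 = 38.772 s

38.772 s


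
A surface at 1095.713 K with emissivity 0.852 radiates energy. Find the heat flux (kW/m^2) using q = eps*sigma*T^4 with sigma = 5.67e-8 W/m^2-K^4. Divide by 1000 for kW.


T^4 = 1.4414e+12
q = 0.852 * 5.67e-8 * 1.4414e+12 / 1000 = 69.632 kW/m^2

69.632 kW/m^2


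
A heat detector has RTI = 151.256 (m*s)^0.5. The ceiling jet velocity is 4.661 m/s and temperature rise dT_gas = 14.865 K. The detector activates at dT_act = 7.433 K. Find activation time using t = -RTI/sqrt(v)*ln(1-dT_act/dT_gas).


dT_act/dT_gas = 0.50003
ln(1 - 0.50003) = -0.69321
t = -151.256 / sqrt(4.661) * -0.69321 = 48.567 s

48.567 s


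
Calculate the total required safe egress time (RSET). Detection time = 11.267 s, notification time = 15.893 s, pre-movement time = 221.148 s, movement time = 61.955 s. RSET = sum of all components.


Total = 11.267 + 15.893 + 221.148 + 61.955 = 310.263 s

310.263 s


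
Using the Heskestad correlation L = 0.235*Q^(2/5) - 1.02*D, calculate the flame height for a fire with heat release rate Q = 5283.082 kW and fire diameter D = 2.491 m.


Q^(2/5) = 30.843
0.235 * Q^(2/5) = 7.2481
1.02 * D = 2.5408
L = 4.7073 m

4.7073 m


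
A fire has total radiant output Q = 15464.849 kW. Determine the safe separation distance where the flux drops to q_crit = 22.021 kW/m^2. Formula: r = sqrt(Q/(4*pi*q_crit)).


4*pi*q_crit = 276.72
Q/(4*pi*q_crit) = 55.885
r = sqrt(55.885) = 7.4757 m

7.4757 m


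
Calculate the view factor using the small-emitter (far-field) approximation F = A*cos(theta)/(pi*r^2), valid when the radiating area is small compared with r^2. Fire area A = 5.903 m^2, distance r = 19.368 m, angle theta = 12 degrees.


cos(12 deg) = 0.97815
pi*r^2 = 1178.5
F = 5.903 * 0.97815 / 1178.5 = 0.0048996

0.0048996


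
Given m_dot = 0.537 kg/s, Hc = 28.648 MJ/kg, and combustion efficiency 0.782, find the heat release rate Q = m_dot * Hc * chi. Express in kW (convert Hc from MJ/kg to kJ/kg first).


Hc = 28.648 MJ/kg = 28.648 * 1000 kJ/kg = 28648 kJ/kg
Q = 0.537 kg/s * 28648 kJ/kg * 0.782 = 12030 kW

12030 kW


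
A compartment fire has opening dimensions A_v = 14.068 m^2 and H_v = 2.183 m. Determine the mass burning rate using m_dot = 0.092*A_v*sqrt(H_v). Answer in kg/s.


sqrt(H_v) = 1.4775
m_dot = 0.092 * 14.068 * 1.4775 = 1.9123 kg/s

1.9123 kg/s


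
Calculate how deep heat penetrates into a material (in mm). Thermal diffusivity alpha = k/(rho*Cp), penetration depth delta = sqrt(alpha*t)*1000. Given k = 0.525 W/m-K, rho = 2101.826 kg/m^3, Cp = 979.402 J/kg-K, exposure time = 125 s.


alpha = 0.525 / (2101.826 * 979.402) = 2.5504e-07 m^2/s
alpha * t = 3.1880e-05
delta = sqrt(3.1880e-05) * 1000 = 5.6462 mm

5.6462 mm


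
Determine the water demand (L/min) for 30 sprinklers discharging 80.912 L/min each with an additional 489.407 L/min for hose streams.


Sprinkler demand = 30 * 80.912 = 2427.36 L/min
Total = 2427.36 + 489.407 = 2916.767 L/min

2916.767 L/min


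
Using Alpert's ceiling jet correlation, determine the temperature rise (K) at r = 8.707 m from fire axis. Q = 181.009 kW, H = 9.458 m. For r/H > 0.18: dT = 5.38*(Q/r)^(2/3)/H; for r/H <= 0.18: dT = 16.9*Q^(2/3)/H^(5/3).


r/H = 8.707 / 9.458 = 0.92060
r/H > 0.18, so dT = 5.38*(Q/r)^(2/3)/H
Q/r = 20.789
(Q/r)^(2/3) = 7.5606
dT = 5.38 * 7.5606 / 9.458 = 4.3007 K

4.3007 K


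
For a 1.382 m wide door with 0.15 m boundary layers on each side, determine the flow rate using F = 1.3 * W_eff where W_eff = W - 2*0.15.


W_eff = 1.382 - 0.30 = 1.082 m
F = 1.3 * 1.082 = 1.4066 persons/s

1.4066 persons/s


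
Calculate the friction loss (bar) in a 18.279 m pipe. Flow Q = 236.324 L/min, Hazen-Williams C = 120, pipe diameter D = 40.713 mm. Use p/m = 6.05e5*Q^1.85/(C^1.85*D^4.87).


Q^1.85 = 24603
C^1.85 = 7022.4
D^4.87 = 6.9088e+07
p/m = 0.030680 bar/m
p_total = 0.030680 * 18.279 = 0.56080 bar

0.56080 bar


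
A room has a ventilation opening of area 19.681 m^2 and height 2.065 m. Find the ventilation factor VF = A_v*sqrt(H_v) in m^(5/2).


sqrt(H_v) = 1.4370
VF = 19.681 * 1.4370 = 28.282 m^(5/2)

28.282 m^(5/2)


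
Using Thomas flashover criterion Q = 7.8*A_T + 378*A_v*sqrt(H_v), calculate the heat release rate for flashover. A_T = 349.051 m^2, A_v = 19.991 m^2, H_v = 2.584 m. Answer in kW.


7.8*A_T = 2722.6
sqrt(H_v) = 1.6075
378*A_v*sqrt(H_v) = 12147
Q = 2722.6 + 12147 = 14870 kW

14870 kW


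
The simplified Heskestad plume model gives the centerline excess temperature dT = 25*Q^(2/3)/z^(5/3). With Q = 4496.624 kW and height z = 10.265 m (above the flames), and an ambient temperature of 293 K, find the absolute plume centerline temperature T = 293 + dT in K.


Q^(2/3) = 272.43
z^(5/3) = 48.484
dT = 25 * 272.43 / 48.484 = 140.48 K
T = 293 + 140.48 = 433.48 K

433.48 K


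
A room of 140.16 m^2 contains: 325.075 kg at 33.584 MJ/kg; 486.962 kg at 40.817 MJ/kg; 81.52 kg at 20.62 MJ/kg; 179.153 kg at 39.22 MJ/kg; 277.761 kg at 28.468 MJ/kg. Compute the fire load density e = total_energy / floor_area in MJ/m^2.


Total energy = 325.075*33.584 + 486.962*40.817 + 81.52*20.62 + 179.153*39.22 + 277.761*28.468
= 10917.32 + 19876.33 + 1680.942 + 7026.381 + 7907.300
= 47408.27 MJ
e = 47408.27 / 140.16 = 338.24 MJ/m^2

338.24 MJ/m^2


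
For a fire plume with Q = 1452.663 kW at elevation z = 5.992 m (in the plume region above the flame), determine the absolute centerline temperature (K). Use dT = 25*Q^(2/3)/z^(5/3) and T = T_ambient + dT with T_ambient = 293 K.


Q^(2/3) = 128.27
z^(5/3) = 19.768
dT = 25 * 128.27 / 19.768 = 162.22 K
T = 293 + 162.22 = 455.22 K

455.22 K


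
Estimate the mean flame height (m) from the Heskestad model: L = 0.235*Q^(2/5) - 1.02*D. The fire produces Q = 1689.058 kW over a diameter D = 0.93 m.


Q^(2/5) = 19.546
0.235 * Q^(2/5) = 4.5933
1.02 * D = 0.94860
L = 3.6447 m

3.6447 m


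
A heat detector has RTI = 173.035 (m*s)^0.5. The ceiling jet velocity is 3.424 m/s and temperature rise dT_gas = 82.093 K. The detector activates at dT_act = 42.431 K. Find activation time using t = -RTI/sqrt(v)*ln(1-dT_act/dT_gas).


dT_act/dT_gas = 0.51687
ln(1 - 0.51687) = -0.72746
t = -173.035 / sqrt(3.424) * -0.72746 = 68.026 s

68.026 s


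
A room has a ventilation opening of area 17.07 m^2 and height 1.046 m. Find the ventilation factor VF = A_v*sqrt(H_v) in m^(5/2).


sqrt(H_v) = 1.0227
VF = 17.07 * 1.0227 = 17.458 m^(5/2)

17.458 m^(5/2)


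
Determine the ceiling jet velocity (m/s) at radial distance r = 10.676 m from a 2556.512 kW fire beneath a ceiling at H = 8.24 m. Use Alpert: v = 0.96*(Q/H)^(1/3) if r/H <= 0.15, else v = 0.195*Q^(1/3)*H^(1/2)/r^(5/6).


r/H = 10.676 / 8.24 = 1.2956
r/H > 0.15, so v = 0.195*Q^(1/3)*H^(1/2)/r^(5/6)
Q^(1/3) = 13.674
H^(1/2) = 2.8705
r^(5/6) = 7.1946
v = 0.195 * 13.674 * 2.8705 / 7.1946 = 1.0638 m/s

1.0638 m/s


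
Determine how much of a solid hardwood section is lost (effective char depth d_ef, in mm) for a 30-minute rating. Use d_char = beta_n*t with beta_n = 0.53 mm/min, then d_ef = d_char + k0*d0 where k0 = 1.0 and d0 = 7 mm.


d_char = 0.53 * 30 = 15.9 mm
d_ef = 15.9 + 1.0*7 = 22.9 mm

22.9 mm


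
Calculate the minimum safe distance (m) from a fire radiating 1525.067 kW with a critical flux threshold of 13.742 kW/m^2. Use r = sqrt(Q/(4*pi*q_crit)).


4*pi*q_crit = 172.69
Q/(4*pi*q_crit) = 8.8314
r = sqrt(8.8314) = 2.9718 m

2.9718 m


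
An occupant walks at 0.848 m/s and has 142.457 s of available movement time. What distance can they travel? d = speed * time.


d = 0.848 * 142.457 = 120.80 m

120.80 m


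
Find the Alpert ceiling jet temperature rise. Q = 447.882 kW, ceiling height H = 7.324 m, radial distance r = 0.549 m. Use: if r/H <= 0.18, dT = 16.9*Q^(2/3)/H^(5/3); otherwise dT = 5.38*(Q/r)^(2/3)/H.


r/H = 0.549 / 7.324 = 0.074959
r/H <= 0.18, so dT = 16.9*Q^(2/3)/H^(5/3)
Q^(2/3) = 58.539
H^(5/3) = 27.621
dT = 16.9 * 58.539 / 27.621 = 35.816 K

35.816 K


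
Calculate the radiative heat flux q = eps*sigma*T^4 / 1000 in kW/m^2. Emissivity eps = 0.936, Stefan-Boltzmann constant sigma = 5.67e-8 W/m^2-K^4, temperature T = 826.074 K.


T^4 = 4.6567e+11
q = 0.936 * 5.67e-8 * 4.6567e+11 / 1000 = 24.714 kW/m^2

24.714 kW/m^2


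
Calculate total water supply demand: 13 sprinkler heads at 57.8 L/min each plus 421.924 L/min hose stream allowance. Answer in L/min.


Sprinkler demand = 13 * 57.8 = 751.4 L/min
Total = 751.4 + 421.924 = 1173.324 L/min

1173.324 L/min


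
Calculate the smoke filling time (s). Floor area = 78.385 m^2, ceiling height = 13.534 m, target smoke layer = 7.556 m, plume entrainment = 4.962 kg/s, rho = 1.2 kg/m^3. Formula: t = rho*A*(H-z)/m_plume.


H - z = 5.978 m
t = 1.2 * 78.385 * 5.978 / 4.962 = 113.32 s

113.32 s


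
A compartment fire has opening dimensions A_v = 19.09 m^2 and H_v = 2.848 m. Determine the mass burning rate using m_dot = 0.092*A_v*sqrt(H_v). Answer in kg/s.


sqrt(H_v) = 1.6876
m_dot = 0.092 * 19.09 * 1.6876 = 2.9639 kg/s

2.9639 kg/s


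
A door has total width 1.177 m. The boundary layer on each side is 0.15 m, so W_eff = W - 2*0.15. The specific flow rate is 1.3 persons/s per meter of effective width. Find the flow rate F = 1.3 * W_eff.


W_eff = 1.177 - 0.30 = 0.877 m
F = 1.3 * 0.877 = 1.1401 persons/s

1.1401 persons/s


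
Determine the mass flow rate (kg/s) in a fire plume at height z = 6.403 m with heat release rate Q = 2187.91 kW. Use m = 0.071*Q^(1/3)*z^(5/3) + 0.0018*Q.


Q^(1/3) = 12.982
z^(5/3) = 22.079
First term = 0.071 * 12.982 * 22.079 = 20.350
Second term = 0.0018 * 2187.91 = 3.9382
m = 24.289 kg/s

24.289 kg/s


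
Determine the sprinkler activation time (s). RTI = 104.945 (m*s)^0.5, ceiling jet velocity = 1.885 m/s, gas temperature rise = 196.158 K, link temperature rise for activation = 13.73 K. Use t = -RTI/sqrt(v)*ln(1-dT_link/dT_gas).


dT_link/dT_gas = 0.069995
ln(1 - 0.069995) = -0.072565
t = -104.945 / sqrt(1.885) * -0.072565 = 5.5467 s

5.5467 s


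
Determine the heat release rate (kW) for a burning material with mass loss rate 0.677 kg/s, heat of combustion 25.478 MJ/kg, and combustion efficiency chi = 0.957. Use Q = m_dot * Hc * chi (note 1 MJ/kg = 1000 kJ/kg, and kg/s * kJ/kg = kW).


Hc = 25.478 MJ/kg = 25.478 * 1000 kJ/kg = 25478 kJ/kg
Q = 0.677 kg/s * 25478 kJ/kg * 0.957 = 16507 kW

16507 kW


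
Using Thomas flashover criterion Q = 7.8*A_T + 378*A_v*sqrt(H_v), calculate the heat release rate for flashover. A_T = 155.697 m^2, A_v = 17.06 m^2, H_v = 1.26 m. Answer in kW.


7.8*A_T = 1214.4
sqrt(H_v) = 1.1225
378*A_v*sqrt(H_v) = 7238.6
Q = 1214.4 + 7238.6 = 8453.1 kW

8453.1 kW


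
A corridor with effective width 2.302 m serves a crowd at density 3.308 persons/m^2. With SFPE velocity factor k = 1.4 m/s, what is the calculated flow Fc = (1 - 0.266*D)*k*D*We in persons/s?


1 - 0.266*D = 1 - 0.266*3.308 = 0.12007
Fs = 0.12007 * 1.4 * 3.308 = 0.55608 persons/(s*m)
Fc = 0.55608 * 2.302 = 1.2801 persons/s

1.2801 persons/s


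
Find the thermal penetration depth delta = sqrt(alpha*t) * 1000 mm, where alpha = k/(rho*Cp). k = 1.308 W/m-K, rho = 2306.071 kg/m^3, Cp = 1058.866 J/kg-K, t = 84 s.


alpha = 1.308 / (2306.071 * 1058.866) = 5.3567e-07 m^2/s
alpha * t = 4.4996e-05
delta = sqrt(4.4996e-05) * 1000 = 6.7079 mm

6.7079 mm


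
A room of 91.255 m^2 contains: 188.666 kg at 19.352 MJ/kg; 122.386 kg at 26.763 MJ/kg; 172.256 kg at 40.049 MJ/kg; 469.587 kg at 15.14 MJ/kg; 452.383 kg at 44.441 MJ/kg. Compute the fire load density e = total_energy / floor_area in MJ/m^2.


Total energy = 188.666*19.352 + 122.386*26.763 + 172.256*40.049 + 469.587*15.14 + 452.383*44.441
= 3651.064 + 3275.417 + 6898.681 + 7109.547 + 20104.35
= 41039.06 MJ
e = 41039.06 / 91.255 = 449.72 MJ/m^2

449.72 MJ/m^2


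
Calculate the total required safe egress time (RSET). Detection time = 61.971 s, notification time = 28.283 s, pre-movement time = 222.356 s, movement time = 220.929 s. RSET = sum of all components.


Total = 61.971 + 28.283 + 222.356 + 220.929 = 533.539 s

533.539 s


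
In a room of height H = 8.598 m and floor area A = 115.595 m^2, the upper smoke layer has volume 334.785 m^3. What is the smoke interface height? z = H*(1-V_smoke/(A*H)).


V/(A*H) = 0.33684
1 - 0.33684 = 0.66316
z = 8.598 * 0.66316 = 5.7018 m

5.7018 m


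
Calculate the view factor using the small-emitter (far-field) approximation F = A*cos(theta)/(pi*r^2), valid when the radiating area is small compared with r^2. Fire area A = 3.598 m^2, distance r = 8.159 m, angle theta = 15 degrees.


cos(15 deg) = 0.96593
pi*r^2 = 209.13
F = 3.598 * 0.96593 / 209.13 = 0.016618

0.016618


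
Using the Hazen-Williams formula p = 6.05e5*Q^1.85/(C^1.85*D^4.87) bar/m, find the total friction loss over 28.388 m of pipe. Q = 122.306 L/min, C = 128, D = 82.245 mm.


Q^1.85 = 7274.1
C^1.85 = 7913.0
D^4.87 = 2.1212e+09
p/m = 0.00026219 bar/m
p_total = 0.00026219 * 28.388 = 0.0074430 bar

0.0074430 bar


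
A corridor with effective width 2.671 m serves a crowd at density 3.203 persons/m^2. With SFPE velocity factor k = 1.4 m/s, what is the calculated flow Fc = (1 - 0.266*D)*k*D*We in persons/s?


1 - 0.266*D = 1 - 0.266*3.203 = 0.14800
Fs = 0.14800 * 1.4 * 3.203 = 0.66367 persons/(s*m)
Fc = 0.66367 * 2.671 = 1.7727 persons/s

1.7727 persons/s


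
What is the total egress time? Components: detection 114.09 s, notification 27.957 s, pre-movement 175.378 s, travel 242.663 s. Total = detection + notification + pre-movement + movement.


Total = 114.09 + 27.957 + 175.378 + 242.663 = 560.088 s

560.088 s


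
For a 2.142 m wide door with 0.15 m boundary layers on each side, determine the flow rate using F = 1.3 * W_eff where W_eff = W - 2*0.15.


W_eff = 2.142 - 0.30 = 1.842 m
F = 1.3 * 1.842 = 2.3946 persons/s

2.3946 persons/s


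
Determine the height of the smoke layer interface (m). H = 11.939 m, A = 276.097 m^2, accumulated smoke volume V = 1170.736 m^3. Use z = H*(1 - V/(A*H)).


V/(A*H) = 0.35516
1 - 0.35516 = 0.64484
z = 11.939 * 0.64484 = 7.6987 m

7.6987 m


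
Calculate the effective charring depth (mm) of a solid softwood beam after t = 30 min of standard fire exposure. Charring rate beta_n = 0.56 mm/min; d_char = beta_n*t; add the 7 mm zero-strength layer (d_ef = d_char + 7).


d_char = 0.56 * 30 = 16.8 mm
d_ef = 16.8 + 1.0*7 = 23.8 mm

23.8 mm


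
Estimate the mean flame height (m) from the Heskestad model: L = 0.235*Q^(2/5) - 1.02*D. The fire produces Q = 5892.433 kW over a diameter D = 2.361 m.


Q^(2/5) = 32.219
0.235 * Q^(2/5) = 7.5716
1.02 * D = 2.4082
L = 5.1633 m

5.1633 m


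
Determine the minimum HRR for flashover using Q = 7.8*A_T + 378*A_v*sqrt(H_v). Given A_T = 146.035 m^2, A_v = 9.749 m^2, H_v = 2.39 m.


7.8*A_T = 1139.073
sqrt(H_v) = 1.5460
378*A_v*sqrt(H_v) = 5697.1
Q = 1139.073 + 5697.1 = 6836.1 kW

6836.1 kW


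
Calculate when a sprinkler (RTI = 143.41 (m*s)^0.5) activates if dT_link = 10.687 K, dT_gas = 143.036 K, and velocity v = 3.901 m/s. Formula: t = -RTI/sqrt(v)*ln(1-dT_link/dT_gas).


dT_link/dT_gas = 0.074715
ln(1 - 0.074715) = -0.077654
t = -143.41 / sqrt(3.901) * -0.077654 = 5.6384 s

5.6384 s


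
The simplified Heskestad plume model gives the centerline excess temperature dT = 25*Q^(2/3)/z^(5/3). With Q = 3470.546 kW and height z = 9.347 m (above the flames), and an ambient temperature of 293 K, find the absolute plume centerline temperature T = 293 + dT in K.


Q^(2/3) = 229.23
z^(5/3) = 41.475
dT = 25 * 229.23 / 41.475 = 138.17 K
T = 293 + 138.17 = 431.17 K

431.17 K


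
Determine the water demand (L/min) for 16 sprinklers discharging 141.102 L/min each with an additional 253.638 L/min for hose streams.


Sprinkler demand = 16 * 141.102 = 2257.632 L/min
Total = 2257.632 + 253.638 = 2511.27 L/min

2511.27 L/min


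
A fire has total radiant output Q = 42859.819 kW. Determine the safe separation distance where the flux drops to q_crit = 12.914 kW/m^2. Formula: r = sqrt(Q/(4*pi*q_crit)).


4*pi*q_crit = 162.28
Q/(4*pi*q_crit) = 264.11
r = sqrt(264.11) = 16.251 m

16.251 m


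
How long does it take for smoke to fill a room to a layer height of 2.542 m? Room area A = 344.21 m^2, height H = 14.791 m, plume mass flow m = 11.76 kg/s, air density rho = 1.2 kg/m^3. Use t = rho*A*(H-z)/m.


H - z = 12.249 m
t = 1.2 * 344.21 * 12.249 / 11.76 = 430.23 s

430.23 s


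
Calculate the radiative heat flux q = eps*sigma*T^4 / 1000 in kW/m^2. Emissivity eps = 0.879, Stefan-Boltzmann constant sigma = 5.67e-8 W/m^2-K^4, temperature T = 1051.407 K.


T^4 = 1.2220e+12
q = 0.879 * 5.67e-8 * 1.2220e+12 / 1000 = 60.905 kW/m^2

60.905 kW/m^2


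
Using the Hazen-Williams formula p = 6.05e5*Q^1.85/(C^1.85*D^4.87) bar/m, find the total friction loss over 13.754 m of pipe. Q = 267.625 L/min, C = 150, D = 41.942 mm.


Q^1.85 = 30969
C^1.85 = 10611
D^4.87 = 7.9855e+07
p/m = 0.022111 bar/m
p_total = 0.022111 * 13.754 = 0.30412 bar

0.30412 bar


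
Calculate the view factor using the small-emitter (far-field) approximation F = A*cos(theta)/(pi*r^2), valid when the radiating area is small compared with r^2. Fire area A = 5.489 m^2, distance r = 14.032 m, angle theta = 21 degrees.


cos(21 deg) = 0.93358
pi*r^2 = 618.57
F = 5.489 * 0.93358 / 618.57 = 0.0082843

0.0082843


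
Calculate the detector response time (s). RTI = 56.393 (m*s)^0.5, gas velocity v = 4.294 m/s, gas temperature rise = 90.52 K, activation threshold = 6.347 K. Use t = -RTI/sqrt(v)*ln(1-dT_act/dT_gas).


dT_act/dT_gas = 0.070117
ln(1 - 0.070117) = -0.072697
t = -56.393 / sqrt(4.294) * -0.072697 = 1.9784 s

1.9784 s


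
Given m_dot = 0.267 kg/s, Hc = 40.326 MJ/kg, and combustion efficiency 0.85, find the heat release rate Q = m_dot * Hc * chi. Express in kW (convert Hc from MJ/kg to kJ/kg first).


Hc = 40.326 MJ/kg = 40.326 * 1000 kJ/kg = 40326 kJ/kg
Q = 0.267 kg/s * 40326 kJ/kg * 0.85 = 9152.0 kW

9152.0 kW


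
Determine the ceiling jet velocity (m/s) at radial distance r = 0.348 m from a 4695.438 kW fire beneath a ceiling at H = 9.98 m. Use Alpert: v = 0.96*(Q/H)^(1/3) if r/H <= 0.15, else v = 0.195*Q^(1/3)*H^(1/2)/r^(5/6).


r/H = 0.348 / 9.98 = 0.034870
r/H <= 0.15, so v = 0.96*(Q/H)^(1/3)
Q/H = 470.48
(Q/H)^(1/3) = 7.7777
v = 0.96 * 7.7777 = 7.4665 m/s

7.4665 m/s


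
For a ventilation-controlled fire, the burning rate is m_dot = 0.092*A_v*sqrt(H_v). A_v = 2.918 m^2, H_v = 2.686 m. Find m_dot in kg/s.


sqrt(H_v) = 1.6389
m_dot = 0.092 * 2.918 * 1.6389 = 0.43997 kg/s

0.43997 kg/s


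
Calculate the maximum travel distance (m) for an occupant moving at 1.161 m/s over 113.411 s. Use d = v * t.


d = 1.161 * 113.411 = 131.67 m

131.67 m


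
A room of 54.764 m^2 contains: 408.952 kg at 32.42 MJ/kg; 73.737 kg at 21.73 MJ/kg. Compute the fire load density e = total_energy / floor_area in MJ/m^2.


Total energy = 408.952*32.42 + 73.737*21.73
= 13258.22 + 1602.305
= 14860.53 MJ
e = 14860.53 / 54.764 = 271.36 MJ/m^2

271.36 MJ/m^2


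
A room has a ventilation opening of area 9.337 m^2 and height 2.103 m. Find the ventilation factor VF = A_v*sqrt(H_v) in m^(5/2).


sqrt(H_v) = 1.4502
VF = 9.337 * 1.4502 = 13.540 m^(5/2)

13.540 m^(5/2)


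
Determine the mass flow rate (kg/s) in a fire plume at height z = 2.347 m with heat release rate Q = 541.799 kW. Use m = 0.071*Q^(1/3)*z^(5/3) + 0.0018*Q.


Q^(1/3) = 8.1523
z^(5/3) = 4.1450
First term = 0.071 * 8.1523 * 4.1450 = 2.3992
Second term = 0.0018 * 541.799 = 0.97524
m = 3.3744 kg/s

3.3744 kg/s


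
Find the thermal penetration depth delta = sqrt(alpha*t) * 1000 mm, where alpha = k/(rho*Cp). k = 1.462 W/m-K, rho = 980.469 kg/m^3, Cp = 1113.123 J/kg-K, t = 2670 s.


alpha = 1.462 / (980.469 * 1113.123) = 1.3396e-06 m^2/s
alpha * t = 0.0035767
delta = sqrt(0.0035767) * 1000 = 59.805 mm

59.805 mm


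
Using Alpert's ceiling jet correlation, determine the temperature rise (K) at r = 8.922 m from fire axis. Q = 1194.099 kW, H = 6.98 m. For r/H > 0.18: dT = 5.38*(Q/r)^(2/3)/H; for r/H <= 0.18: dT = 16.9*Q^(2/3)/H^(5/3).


r/H = 8.922 / 6.98 = 1.2782
r/H > 0.18, so dT = 5.38*(Q/r)^(2/3)/H
Q/r = 133.84
(Q/r)^(2/3) = 26.165
dT = 5.38 * 26.165 / 6.98 = 20.167 K

20.167 K


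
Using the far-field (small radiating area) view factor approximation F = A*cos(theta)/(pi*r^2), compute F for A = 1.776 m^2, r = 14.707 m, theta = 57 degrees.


cos(57 deg) = 0.54464
pi*r^2 = 679.51
F = 1.776 * 0.54464 / 679.51 = 0.0014235

0.0014235


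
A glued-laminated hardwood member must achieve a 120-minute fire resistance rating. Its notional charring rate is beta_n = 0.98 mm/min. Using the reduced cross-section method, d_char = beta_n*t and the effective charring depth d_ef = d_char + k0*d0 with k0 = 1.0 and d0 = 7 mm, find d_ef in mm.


d_char = 0.98 * 120 = 117.6 mm
d_ef = 117.6 + 1.0*7 = 124.6 mm

124.6 mm


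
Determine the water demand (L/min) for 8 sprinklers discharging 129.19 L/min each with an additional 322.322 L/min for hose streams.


Sprinkler demand = 8 * 129.19 = 1033.52 L/min
Total = 1033.52 + 322.322 = 1355.842 L/min

1355.842 L/min


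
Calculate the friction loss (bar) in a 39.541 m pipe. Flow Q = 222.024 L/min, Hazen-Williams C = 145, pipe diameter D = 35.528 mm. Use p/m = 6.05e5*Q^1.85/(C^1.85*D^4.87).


Q^1.85 = 21920
C^1.85 = 9966.2
D^4.87 = 3.5586e+07
p/m = 0.037393 bar/m
p_total = 0.037393 * 39.541 = 1.4785 bar

1.4785 bar


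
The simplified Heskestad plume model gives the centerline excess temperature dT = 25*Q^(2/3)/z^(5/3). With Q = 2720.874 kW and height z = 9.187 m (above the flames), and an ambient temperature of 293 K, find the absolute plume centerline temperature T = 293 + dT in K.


Q^(2/3) = 194.90
z^(5/3) = 40.299
dT = 25 * 194.90 / 40.299 = 120.91 K
T = 293 + 120.91 = 413.91 K

413.91 K


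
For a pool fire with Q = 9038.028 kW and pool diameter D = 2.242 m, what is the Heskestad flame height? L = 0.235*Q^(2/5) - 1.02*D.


Q^(2/5) = 38.232
0.235 * Q^(2/5) = 8.9846
1.02 * D = 2.2868
L = 6.6977 m

6.6977 m


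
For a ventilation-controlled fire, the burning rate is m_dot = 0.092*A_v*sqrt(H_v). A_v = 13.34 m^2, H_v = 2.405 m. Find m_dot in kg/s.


sqrt(H_v) = 1.5508
m_dot = 0.092 * 13.34 * 1.5508 = 1.9033 kg/s

1.9033 kg/s


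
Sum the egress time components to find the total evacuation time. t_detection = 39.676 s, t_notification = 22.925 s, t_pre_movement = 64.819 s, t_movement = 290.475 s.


Total = 39.676 + 22.925 + 64.819 + 290.475 = 417.895 s

417.895 s


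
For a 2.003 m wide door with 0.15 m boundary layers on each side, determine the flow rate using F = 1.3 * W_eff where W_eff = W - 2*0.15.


W_eff = 2.003 - 0.30 = 1.703 m
F = 1.3 * 1.703 = 2.2139 persons/s

2.2139 persons/s


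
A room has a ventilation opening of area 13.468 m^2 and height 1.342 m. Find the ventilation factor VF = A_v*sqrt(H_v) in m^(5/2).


sqrt(H_v) = 1.1584
VF = 13.468 * 1.1584 = 15.602 m^(5/2)

15.602 m^(5/2)


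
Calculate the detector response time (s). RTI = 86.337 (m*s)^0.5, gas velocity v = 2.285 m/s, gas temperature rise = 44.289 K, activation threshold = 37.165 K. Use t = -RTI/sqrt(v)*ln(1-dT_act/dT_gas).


dT_act/dT_gas = 0.83915
ln(1 - 0.83915) = -1.8273
t = -86.337 / sqrt(2.285) * -1.8273 = 104.37 s

104.37 s


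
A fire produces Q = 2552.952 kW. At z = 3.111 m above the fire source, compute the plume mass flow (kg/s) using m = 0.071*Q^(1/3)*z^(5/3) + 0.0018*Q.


Q^(1/3) = 13.667
z^(5/3) = 6.6298
First term = 0.071 * 13.667 * 6.6298 = 6.4334
Second term = 0.0018 * 2552.952 = 4.5953
m = 11.029 kg/s

11.029 kg/s


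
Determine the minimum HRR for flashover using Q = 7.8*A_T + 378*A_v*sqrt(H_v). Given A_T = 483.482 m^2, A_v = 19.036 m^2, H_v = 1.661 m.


7.8*A_T = 3771.2
sqrt(H_v) = 1.2888
378*A_v*sqrt(H_v) = 9273.7
Q = 3771.2 + 9273.7 = 13045 kW

13045 kW


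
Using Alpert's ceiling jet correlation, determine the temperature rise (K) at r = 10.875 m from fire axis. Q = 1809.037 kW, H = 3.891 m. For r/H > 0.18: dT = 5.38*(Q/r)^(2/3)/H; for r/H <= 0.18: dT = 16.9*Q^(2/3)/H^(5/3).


r/H = 10.875 / 3.891 = 2.7949
r/H > 0.18, so dT = 5.38*(Q/r)^(2/3)/H
Q/r = 166.35
(Q/r)^(2/3) = 30.247
dT = 5.38 * 30.247 / 3.891 = 41.822 K

41.822 K


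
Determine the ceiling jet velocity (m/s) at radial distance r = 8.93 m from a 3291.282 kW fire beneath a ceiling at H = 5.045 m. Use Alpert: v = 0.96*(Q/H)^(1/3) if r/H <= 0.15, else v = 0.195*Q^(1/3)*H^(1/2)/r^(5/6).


r/H = 8.93 / 5.045 = 1.7701
r/H > 0.15, so v = 0.195*Q^(1/3)*H^(1/2)/r^(5/6)
Q^(1/3) = 14.875
H^(1/2) = 2.2461
r^(5/6) = 6.1998
v = 0.195 * 14.875 * 2.2461 / 6.1998 = 1.0509 m/s

1.0509 m/s


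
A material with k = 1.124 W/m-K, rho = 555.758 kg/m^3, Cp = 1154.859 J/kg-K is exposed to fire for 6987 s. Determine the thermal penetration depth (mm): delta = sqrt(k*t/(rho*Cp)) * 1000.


alpha = 1.124 / (555.758 * 1154.859) = 1.7513e-06 m^2/s
alpha * t = 0.012236
delta = sqrt(0.012236) * 1000 = 110.62 mm

110.62 mm


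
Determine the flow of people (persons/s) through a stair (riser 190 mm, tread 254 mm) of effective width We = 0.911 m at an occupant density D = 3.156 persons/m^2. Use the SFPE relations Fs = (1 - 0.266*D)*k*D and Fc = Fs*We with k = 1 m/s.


1 - 0.266*D = 1 - 0.266*3.156 = 0.16050
Fs = 0.16050 * 1 * 3.156 = 0.50655 persons/(s*m)
Fc = 0.50655 * 0.911 = 0.46147 persons/s

0.46147 persons/s


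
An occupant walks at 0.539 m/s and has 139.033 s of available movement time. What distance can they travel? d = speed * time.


d = 0.539 * 139.033 = 74.939 m

74.939 m


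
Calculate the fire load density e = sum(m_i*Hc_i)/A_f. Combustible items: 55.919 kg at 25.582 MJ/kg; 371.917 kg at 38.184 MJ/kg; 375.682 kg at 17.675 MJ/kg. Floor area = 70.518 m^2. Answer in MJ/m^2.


Total energy = 55.919*25.582 + 371.917*38.184 + 375.682*17.675
= 1430.520 + 14201.28 + 6640.179
= 22271.98 MJ
e = 22271.98 / 70.518 = 315.83 MJ/m^2

315.83 MJ/m^2


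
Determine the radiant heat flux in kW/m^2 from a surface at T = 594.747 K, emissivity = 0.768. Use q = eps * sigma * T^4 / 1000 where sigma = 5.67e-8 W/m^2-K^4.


T^4 = 1.2512e+11
q = 0.768 * 5.67e-8 * 1.2512e+11 / 1000 = 5.4485 kW/m^2

5.4485 kW/m^2


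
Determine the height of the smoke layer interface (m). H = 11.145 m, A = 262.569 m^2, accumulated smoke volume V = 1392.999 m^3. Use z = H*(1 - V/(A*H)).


V/(A*H) = 0.47602
1 - 0.47602 = 0.52398
z = 11.145 * 0.52398 = 5.8397 m

5.8397 m


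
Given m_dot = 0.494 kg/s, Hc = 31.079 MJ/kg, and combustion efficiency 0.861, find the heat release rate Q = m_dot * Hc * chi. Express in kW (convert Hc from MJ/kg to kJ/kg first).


Hc = 31.079 MJ/kg = 31.079 * 1000 kJ/kg = 31079 kJ/kg
Q = 0.494 kg/s * 31079 kJ/kg * 0.861 = 13219 kW

13219 kW


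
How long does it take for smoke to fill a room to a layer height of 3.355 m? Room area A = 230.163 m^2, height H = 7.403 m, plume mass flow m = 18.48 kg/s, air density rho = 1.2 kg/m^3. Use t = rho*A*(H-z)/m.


H - z = 4.048 m
t = 1.2 * 230.163 * 4.048 / 18.48 = 60.500 s

60.500 s


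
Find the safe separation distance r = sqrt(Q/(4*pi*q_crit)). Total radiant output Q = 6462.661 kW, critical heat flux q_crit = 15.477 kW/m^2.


4*pi*q_crit = 194.49
Q/(4*pi*q_crit) = 33.229
r = sqrt(33.229) = 5.7644 m

5.7644 m


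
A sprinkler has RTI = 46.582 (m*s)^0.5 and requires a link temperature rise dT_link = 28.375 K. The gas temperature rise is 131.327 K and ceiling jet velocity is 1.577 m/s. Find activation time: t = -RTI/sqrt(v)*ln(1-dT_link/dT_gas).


dT_link/dT_gas = 0.21606
ln(1 - 0.21606) = -0.24343
t = -46.582 / sqrt(1.577) * -0.24343 = 9.0297 s

9.0297 s


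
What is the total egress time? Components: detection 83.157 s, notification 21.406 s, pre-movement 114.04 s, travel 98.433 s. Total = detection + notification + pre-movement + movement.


Total = 83.157 + 21.406 + 114.04 + 98.433 = 317.036 s

317.036 s


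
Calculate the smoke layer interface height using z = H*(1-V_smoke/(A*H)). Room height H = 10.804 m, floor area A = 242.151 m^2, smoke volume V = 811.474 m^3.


V/(A*H) = 0.31017
1 - 0.31017 = 0.68983
z = 10.804 * 0.68983 = 7.4529 m

7.4529 m


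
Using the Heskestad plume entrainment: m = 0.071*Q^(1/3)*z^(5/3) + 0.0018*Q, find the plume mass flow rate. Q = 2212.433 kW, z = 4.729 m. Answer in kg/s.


Q^(1/3) = 13.030
z^(5/3) = 13.323
First term = 0.071 * 13.030 * 13.323 = 12.326
Second term = 0.0018 * 2212.433 = 3.9824
m = 16.309 kg/s

16.309 kg/s
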